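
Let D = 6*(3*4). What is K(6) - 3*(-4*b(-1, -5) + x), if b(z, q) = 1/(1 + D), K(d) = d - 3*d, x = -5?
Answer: 231/73 ≈ 3.1644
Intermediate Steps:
D = 72 (D = 6*12 = 72)
K(d) = -2*d (K(d) = d - 3*d = -2*d)
b(z, q) = 1/73 (b(z, q) = 1/(1 + 72) = 1/73)
K(6) - 3*(-4*b(-1, -5) + x) = -2*6 - 3*(-4*1/73 - 5) = -12 - 3*(-4/73 - 5) = -12 - 3*(-369/73) = -12 + 1107/73 = 231/73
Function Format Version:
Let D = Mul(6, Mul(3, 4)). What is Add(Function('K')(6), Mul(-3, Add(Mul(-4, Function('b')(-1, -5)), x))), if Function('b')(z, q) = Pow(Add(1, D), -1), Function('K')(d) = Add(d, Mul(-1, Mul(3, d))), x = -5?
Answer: Rational(231, 73) ≈ 3.1644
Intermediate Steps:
D = 72 (D = Mul(6, 12) = 72)
Function('K')(d) = Mul(-2, d) (Function('K')(d) = Add(d, Mul(-3, d)) = Mul(-2, d))
Function('b')(z, q) = Rational(1, 73) (Function('b')(z, q) = Pow(Add(1, 72), -1) = Pow(73, -1) = Rational(1, 73))
Add(Function('K')(6), Mul(-3, Add(Mul(-4, Function('b')(-1, -5)), x))) = Add(Mul(-2, 6), Mul(-3, Add(Mul(-4, Rational(1, 73)), -5))) = Add(-12, Mul(-3, Add(Rational(-4, 73), -5))) = Add(-12, Mul(-3, Rational(-369, 73))) = Add(-12, Rational(1107, 73)) = Rational(231, 73)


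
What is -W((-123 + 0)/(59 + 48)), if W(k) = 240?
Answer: -240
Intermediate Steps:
-W((-123 + 0)/(59 + 48)) = -1*240 = -240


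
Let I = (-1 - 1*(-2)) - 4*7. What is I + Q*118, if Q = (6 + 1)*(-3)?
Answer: -2505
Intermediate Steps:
I = -27 (I = (-1 + 2) - 28 = 1 - 28 = -27)
Q = -21 (Q = 7*(-3) = -21)
I + Q*118 = -27 - 21*118 = -27 - 2478 = -2505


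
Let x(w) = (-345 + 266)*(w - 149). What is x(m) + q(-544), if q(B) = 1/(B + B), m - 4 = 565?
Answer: -36099841/1088 ≈ -33180.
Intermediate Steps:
m = 569 (m = 4 + 565 = 569)
q(B) = 1/(2*B)
x(w) = 11771 - 79*w (x(w) = -79*(-149 + w) = 11771 - 79*w)
x(m) + q(-544) = (11771 - 79*569) + (1/2)/(-544) = (11771 - 44951) + (1/2)*(-1/544) = -33180 - 1/1088 = -36099841/1088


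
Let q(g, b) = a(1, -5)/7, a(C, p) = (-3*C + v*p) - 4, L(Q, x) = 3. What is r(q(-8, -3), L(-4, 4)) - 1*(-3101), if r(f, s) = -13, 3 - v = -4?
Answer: 3088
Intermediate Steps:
v = 7 (v = 3 - 1*(-4) = 3 + 4 = 7)
a(C, p) = -4 - 3*C + 7*p (a(C, p) = (-3*C + 7*p) - 4 = -4 - 3*C + 7*p)
q(g, b) = -6 (q(g, b) = (-4 - 3*1 + 7*(-5))/7 = (-4 - 3 - 35)*(1/7) = -42*1/7 = -6)
r(q(-8, -3), L(-4, 4)) - 1*(-3101) = -13 - 1*(-3101) = -13 + 3101 = 3088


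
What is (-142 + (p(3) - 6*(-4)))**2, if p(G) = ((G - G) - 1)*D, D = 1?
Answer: 14161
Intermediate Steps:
p(G) = -1 (p(G) = ((G - G) - 1)*1 = (0 - 1)*1 = -1*1 = -1)
(-142 + (p(3) - 6*(-4)))**2 = (-142 + (-1 - 6*(-4)))**2 = (-142 + (-1 + 24))**2 = (-142 + 23)**2 = (-119)**2 = 14161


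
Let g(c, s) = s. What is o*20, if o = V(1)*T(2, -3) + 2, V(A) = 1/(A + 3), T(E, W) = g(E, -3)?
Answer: 25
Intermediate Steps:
T(E, W) = -3
V(A) = 1/(3 + A)
o = 5/4 (o = -3/(3 + 1) + 2 = -3/4 + 2 = (¼)*(-3) + 2 = -¾ + 2 = 5/4 ≈ 1.2500)
o*20 = (5/4)*20 = 25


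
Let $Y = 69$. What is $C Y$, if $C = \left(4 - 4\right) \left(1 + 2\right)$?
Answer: $0$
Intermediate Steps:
$C = 0$ ($C = 0 \cdot 3 = 0$)
$C Y = 0 \cdot 69 = 0$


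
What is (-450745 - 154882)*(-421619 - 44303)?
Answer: 282174943094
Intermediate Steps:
(-450745 - 154882)*(-421619 - 44303) = -605627*(-465922) = 282174943094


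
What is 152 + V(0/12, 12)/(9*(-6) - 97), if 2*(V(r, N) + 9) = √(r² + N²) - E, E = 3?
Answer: 45913/302 ≈ 152.03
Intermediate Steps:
V(r, N) = -21/2 + √(N² + r²)/2 (V(r, N) = -9 + (√(r² + N²) - 1*3)/2 = -9 + (√(N² + r²) - 3)/2 = -9 + (-3 + √(N² + r²))/2 = -9 + (-3/2 + √(N² + r²)/2) = -21/2 + √(N² + r²)/2)
152 + V(0/12, 12)/(9*(-6) - 97) = 152 + (-21/2 + √(12² + (0/12)²)/2)/(9*(-6) - 97) = 152 + (-21/2 + √(144 + (0*(1/12))²)/2)/(-54 - 97) = 152 + (-21/2 + √(144 + 0²)/2)/(-151) = 152 - (-21/2 + √(144 + 0)/2)/151 = 152 - (-21/2 + √144/2)/151 = 152 - (-21/2 + (½)*12)/151 = 152 - (-21/2 + 6)/151 = 152 - 1/151*(-9/2) = 152 + 9/302 = 45913/302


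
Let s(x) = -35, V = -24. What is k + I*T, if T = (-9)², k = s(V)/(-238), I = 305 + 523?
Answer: 2280317/34 ≈ 67068.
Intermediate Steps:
I = 828
k = 5/34 (k = -35/(-238) = -35*(-1/238) = 5/34 ≈ 0.14706)
T = 81
k + I*T = 5/34 + 828*81 = 5/34 + 67068 = 2280317/34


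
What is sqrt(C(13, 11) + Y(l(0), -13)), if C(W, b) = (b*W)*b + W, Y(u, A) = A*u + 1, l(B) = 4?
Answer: sqrt(1535) ≈ 39.179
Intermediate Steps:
Y(u, A) = 1 + A*u
C(W, b) = W + W*b**2 (C(W, b) = (W*b)*b + W = W*b**2 + W = W + W*b**2)
sqrt(C(13, 11) + Y(l(0), -13)) = sqrt(13*(1 + 11**2) + (1 - 13*4)) = sqrt(13*(1 + 121) + (1 - 52)) = sqrt(13*122 - 51) = sqrt(1586 - 51) = sqrt(1535)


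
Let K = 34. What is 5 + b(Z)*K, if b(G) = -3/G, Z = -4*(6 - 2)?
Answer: 91/8 ≈ 11.375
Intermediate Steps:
Z = -16 (Z = -4*4 = -16)
5 + b(Z)*K = 5 - 3/(-16)*34 = 5 - 3*(-1/16)*34 = 5 + (3/16)*34 = 5 + 51/8 = 91/8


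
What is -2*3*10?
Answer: -60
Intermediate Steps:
-2*3*10 = -6*10 = -60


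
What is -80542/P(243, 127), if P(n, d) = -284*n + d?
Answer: 80542/68885 ≈ 1.1692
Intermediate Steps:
P(n, d) = d - 284*n
-80542/P(243, 127) = -80542/(127 - 284*243) = -80542/(127 - 69012) = -80542/(-68885) = -80542*(-1/68885) = 80542/68885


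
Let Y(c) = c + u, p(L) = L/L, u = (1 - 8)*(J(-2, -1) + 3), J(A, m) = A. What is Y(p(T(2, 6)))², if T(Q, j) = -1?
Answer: 36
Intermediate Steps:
u = -7 (u = (1 - 8)*(-2 + 3) = -7*1 = -7)
p(L) = 1
Y(c) = -7 + c (Y(c) = c - 7 = -7 + c)
Y(p(T(2, 6)))² = (-7 + 1)² = (-6)² = 36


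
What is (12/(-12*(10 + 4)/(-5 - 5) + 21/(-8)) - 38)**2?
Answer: 49308484/35721 ≈ 1380.4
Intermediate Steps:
(12/(-12*(10 + 4)/(-5 - 5) + 21/(-8)) - 38)**2 = (12/(-12/((-10/14)) + 21*(-1/8)) - 38)**2 = (12/(-12/((-10*1/14)) - 21/8) - 38)**2 = (12/(-12/(-5/7) - 21/8) - 38)**2 = (12/(-12*(-7/5) - 21/8) - 38)**2 = (12/(84/5 - 21/8) - 38)**2 = (12/(567/40) - 38)**2 = (12*(40/567) - 38)**2 = (160/189 - 38)**2 = (-7022/189)**2 = 49308484/35721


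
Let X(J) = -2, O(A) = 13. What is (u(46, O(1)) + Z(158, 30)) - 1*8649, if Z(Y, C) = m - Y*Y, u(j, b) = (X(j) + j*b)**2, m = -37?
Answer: 321566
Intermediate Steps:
u(j, b) = (-2 + b*j)**2 (u(j, b) = (-2 + j*b)**2 = (-2 + b*j)**2)
Z(Y, C) = -37 - Y**2 (Z(Y, C) = -37 - Y*Y = -37 - Y**2)
(u(46, O(1)) + Z(158, 30)) - 1*8649 = ((-2 + 13*46)**2 + (-37 - 1*158**2)) - 1*8649 = ((-2 + 598)**2 + (-37 - 1*24964)) - 8649 = (596**2 + (-37 - 24964)) - 8649 = (355216 - 25001) - 8649 = 330215 - 8649 = 321566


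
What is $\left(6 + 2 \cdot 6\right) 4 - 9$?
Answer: $63$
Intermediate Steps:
$\left(6 + 2 \cdot 6\right) 4 - 9 = \left(6 + 12\right) 4 - 9 = 18 \cdot 4 - 9 = 72 - 9 = 63$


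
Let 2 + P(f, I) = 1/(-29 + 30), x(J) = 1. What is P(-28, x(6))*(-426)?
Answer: 426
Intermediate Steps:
P(f, I) = -1 (P(f, I) = -2 + 1/(-29 + 30) = -2 + 1/1 = -2 + 1 = -1)
P(-28, x(6))*(-426) = -1*(-426) = 426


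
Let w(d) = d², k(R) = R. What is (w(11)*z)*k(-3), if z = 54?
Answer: -19602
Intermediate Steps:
(w(11)*z)*k(-3) = (11²*54)*(-3) = (121*54)*(-3) = 6534*(-3) = -19602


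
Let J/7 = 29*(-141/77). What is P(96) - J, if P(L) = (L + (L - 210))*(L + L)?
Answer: -33927/11 ≈ -3084.3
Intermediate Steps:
J = -4089/11 (J = 7*(29*(-141/77)) = 7*(-4089/77) = -4089/11 ≈ -371.73)
P(L) = 2*L*(-210 + 2*L) (P(L) = (L + (-210 + L))*(2*L) = (-210 + 2*L)*(2*L) = 2*L*(-210 + 2*L))
P(96) - J = 4*96*(-105 + 96) - 1*(-4089/11) = 4*96*(-9) + 4089/11 = -3456 + 4089/11 = -33927/11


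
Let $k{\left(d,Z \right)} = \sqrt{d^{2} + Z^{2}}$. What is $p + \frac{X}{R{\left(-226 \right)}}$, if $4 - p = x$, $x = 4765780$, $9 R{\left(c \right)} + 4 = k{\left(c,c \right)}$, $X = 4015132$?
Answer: $- \frac{60826594098}{12767} + \frac{1020847311 \sqrt{2}}{12767} \approx -4.6513 \cdot 10^{6}$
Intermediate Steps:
$k{\left(d,Z \right)} = \sqrt{Z^{2} + d^{2}}$
$R{\left(c \right)} = - \frac{4}{9} + \frac{\sqrt{2} \sqrt{c^{2}}}{9}$ ($R{\left(c \right)} = - \frac{4}{9} + \frac{\sqrt{c^{2} + c^{2}}}{9} = - \frac{4}{9} + \frac{\sqrt{2 c^{2}}}{9} = - \frac{4}{9} + \frac{\sqrt{2} \sqrt{c^{2}}}{9}$)
$p = -4765776$ ($p = 4 - 4765780 = -4765776$)
$p + \frac{X}{R{\left(-226 \right)}} = -4765776 + \frac{4015132}{- \frac{4}{9} + \frac{\sqrt{2} \sqrt{\left(-226\right)^{2}}}{9}} = -4765776 + \frac{4015132}{- \frac{4}{9} + \frac{\sqrt{2} \sqrt{51076}}{9}} = -4765776 + \frac{4015132}{- \frac{4}{9} + \frac{1}{9} \sqrt{2} \cdot 226} = -4765776 + \frac{4015132}{- \frac{4}{9} + \frac{226 \sqrt{2}}{9}}$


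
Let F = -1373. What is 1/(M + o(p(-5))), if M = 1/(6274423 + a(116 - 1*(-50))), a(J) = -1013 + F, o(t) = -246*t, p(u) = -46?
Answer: 6272037/70974370693 ≈ 8.8370e-5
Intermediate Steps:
a(J) = -2386 (a(J) = -1013 - 1373 = -2386)
M = 1/6272037 (M = 1/(6274423 - 2386) = 1/6272037 ≈ 1.5944e-7)
1/(M + o(p(-5))) = 1/(1/6272037 - 246*(-46)) = 1/(1/6272037 + 11316) = 1/(70974370693/6272037) = 6272037/70974370693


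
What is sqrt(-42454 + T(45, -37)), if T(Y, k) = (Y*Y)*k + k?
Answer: 2*I*sqrt(29354) ≈ 342.66*I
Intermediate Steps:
T(Y, k) = k + k*Y**2 (T(Y, k) = Y**2*k + k = k*Y**2 + k = k + k*Y**2)
sqrt(-42454 + T(45, -37)) = sqrt(-42454 - 37*(1 + 45**2)) = sqrt(-42454 - 37*(1 + 2025)) = sqrt(-42454 - 37*2026) = sqrt(-42454 - 74962) = sqrt(-117416) = 2*I*sqrt(29354)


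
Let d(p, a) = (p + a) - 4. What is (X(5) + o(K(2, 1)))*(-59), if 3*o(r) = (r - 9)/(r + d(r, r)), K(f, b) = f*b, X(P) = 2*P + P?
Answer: -4897/6 ≈ -816.17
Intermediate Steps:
X(P) = 3*P
K(f, b) = b*f
d(p, a) = -4 + a + p (d(p, a) = (a + p) - 4 = -4 + a + p)
o(r) = (-9 + r)/(3*(-4 + 3*r)) (o(r) = ((r - 9)/(r + (-4 + r + r)))/3 = ((-9 + r)/(r + (-4 + 2*r)))/3 = ((-9 + r)/(-4 + 3*r))/3 = (-9 + r)/(3*(-4 + 3*r)))
(X(5) + o(K(2, 1)))*(-59) = (3*5 + (-9 + 1*2)/(3*(-4 + 3*(1*2))))*(-59) = (15 + (-9 + 2)/(3*(-4 + 3*2)))*(-59) = (15 + (⅓)*(-7)/(-4 + 6))*(-59) = (15 + (⅓)*(-7)/2)*(-59) = (15 + (⅓)*(½)*(-7))*(-59) = (15 - 7/6)*(-59) = (83/6)*(-59) = -4897/6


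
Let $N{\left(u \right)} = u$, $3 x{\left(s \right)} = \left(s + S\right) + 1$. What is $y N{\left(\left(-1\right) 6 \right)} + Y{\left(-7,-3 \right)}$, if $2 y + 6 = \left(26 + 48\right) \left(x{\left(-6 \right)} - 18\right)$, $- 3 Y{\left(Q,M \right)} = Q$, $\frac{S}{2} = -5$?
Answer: $\frac{15379}{3} \approx 5126.3$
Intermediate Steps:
$S = -10$ ($S = 2 \left(-5\right) = -10$)
$x{\left(s \right)} = -3 + \frac{s}{3}$ ($x{\left(s \right)} = \frac{\left(s - 10\right) + 1}{3} = \frac{\left(-10 + s\right) + 1}{3} = \frac{-9 + s}{3} = -3 + \frac{s}{3}$)
$Y{\left(Q,M \right)} = - \frac{Q}{3}$
$y = -854$ ($y = -3 + \frac{\left(26 + 48\right) \left(\left(-3 + \frac{1}{3} \left(-6\right)\right) - 18\right)}{2} = -3 + \frac{74 \left(\left(-3 - 2\right) - 18\right)}{2} = -3 + \frac{74 \left(-5 - 18\right)}{2} = -3 + \frac{74 \left(-23\right)}{2} = -3 + \frac{1}{2} \left(-1702\right) = -3 - 851 = -854$)
$y N{\left(\left(-1\right) 6 \right)} + Y{\left(-7,-3 \right)} = - 854 \left(\left(-1\right) 6\right) - - \frac{7}{3} = \left(-854\right) \left(-6\right) + \frac{7}{3} = 5124 + \frac{7}{3} = \frac{15379}{3}$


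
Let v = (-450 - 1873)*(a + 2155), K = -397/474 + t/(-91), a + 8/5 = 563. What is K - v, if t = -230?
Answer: 1360920594589/215670 ≈ 6.3102e+6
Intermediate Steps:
a = 2807/5 (a = -8/5 + 563 = 2807/5 ≈ 561.40)
K = 72893/43134 (K = -397/474 - 230/(-91) = -397*1/474 - 230*(-1/91) = -397/474 + 230/91 = 72893/43134 ≈ 1.6899)
v = -31550986/5 (v = (-450 - 1873)*(2807/5 + 2155) = -2323*13582/5 = -31550986/5 ≈ -6.3102e+6)
K - v = 72893/43134 - 1*(-31550986/5) = 72893/43134 + 31550986/5 = 1360920594589/215670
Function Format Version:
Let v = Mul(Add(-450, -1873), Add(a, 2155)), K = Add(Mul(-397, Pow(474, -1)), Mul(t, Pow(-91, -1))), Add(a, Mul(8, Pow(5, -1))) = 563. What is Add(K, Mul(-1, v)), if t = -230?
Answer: Rational(1360920594589, 215670) ≈ 6.3102e+6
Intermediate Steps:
a = Rational(2807, 5) (a = Add(Rational(-8, 5), 563) = Rational(2807, 5) ≈ 561.40)
K = Rational(72893, 43134) (K = Add(Mul(-397, Pow(474, -1)), Mul(-230, Pow(-91, -1))) = Add(Mul(-397, Rational(1, 474)), Mul(-230, Rational(-1, 91))) = Add(Rational(-397, 474), Rational(230, 91)) = Rational(72893, 43134) ≈ 1.6899)
v = Rational(-31550986, 5) (v = Mul(Add(-450, -1873), Add(Rational(2807, 5), 2155)) = Mul(-2323, Rational(13582, 5)) = Rational(-31550986, 5) ≈ -6.3102e+6)
Add(K, Mul(-1, v)) = Add(Rational(72893, 43134), Mul(-1, Rational(-31550986, 5))) = Add(Rational(72893, 43134), Rational(31550986, 5)) = Rational(1360920594589, 215670)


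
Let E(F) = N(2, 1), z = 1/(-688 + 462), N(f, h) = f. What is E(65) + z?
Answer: 451/226 ≈ 1.9956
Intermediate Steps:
z = -1/226 (z = 1/(-226) = -1/226 ≈ -0.0044248)
E(F) = 2
E(65) + z = 2 - 1/226 = 451/226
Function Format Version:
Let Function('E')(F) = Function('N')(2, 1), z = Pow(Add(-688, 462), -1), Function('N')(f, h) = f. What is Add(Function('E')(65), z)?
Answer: Rational(451, 226) ≈ 1.9956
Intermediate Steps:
z = Rational(-1, 226) (z = Pow(-226, -1) = Rational(-1, 226) ≈ -0.0044248)
Function('E')(F) = 2
Add(Function('E')(65), z) = Add(2, Rational(-1, 226)) = Rational(451, 226)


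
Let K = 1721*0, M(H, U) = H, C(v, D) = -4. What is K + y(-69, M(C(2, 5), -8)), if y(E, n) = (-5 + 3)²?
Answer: 4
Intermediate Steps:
K = 0
y(E, n) = 4 (y(E, n) = (-2)² = 4)
K + y(-69, M(C(2, 5), -8)) = 0 + 4 = 4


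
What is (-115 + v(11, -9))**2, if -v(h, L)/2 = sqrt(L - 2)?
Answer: 13181 + 460*I*sqrt(11) ≈ 13181.0 + 1525.6*I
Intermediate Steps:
v(h, L) = -2*sqrt(-2 + L) (v(h, L) = -2*sqrt(L - 2) = -2*sqrt(-2 + L))
(-115 + v(11, -9))**2 = (-115 - 2*sqrt(-2 - 9))**2 = (-115 - 2*I*sqrt(11))**2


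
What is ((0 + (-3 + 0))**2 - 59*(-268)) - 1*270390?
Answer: -254569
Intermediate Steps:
((0 + (-3 + 0))**2 - 59*(-268)) - 1*270390 = ((0 - 3)**2 + 15812) - 270390 = ((-3)**2 + 15812) - 270390 = (9 + 15812) - 270390 = 15821 - 270390 = -254569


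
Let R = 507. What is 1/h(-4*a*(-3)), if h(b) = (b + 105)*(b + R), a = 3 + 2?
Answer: 1/93555 ≈ 1.0689e-5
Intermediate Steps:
a = 5
h(b) = (105 + b)*(507 + b) (h(b) = (b + 105)*(b + 507) = (105 + b)*(507 + b))
1/h(-4*a*(-3)) = 1/(53235 + (-4*5*(-3))² + 612*(-4*5*(-3))) = 1/(53235 + (-20*(-3))² + 612*(-20*(-3))) = 1/(53235 + 60² + 612*60) = 1/(53235 + 3600 + 36720) = 1/93555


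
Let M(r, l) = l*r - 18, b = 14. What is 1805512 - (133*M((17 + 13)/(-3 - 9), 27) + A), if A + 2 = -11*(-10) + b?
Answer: 3633523/2 ≈ 1.8168e+6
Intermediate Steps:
M(r, l) = -18 + l*r
A = 122 (A = -2 + (-11*(-10) + 14) = -2 + (110 + 14) = -2 + 124 = 122)
1805512 - (133*M((17 + 13)/(-3 - 9), 27) + A) = 1805512 - (133*(-18 + 27*((17 + 13)/(-3 - 9))) + 122) = 1805512 - (133*(-18 + 27*(30/(-12))) + 122) = 1805512 - (133*(-18 + 27*(30*(-1/12))) + 122) = 1805512 - (133*(-18 + 27*(-5/2)) + 122) = 1805512 - (133*(-18 - 135/2) + 122) = 1805512 - (133*(-171/2) + 122) = 1805512 - (-22743/2 + 122) = 1805512 - 1*(-22499/2) = 1805512 + 22499/2 = 3633523/2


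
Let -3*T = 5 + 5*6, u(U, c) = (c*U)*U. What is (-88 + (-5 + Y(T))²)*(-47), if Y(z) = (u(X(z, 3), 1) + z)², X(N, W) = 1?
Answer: -44711711/81 ≈ -5.5200e+5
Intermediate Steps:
u(U, c) = c*U² (u(U, c) = (U*c)*U = c*U²)
T = -35/3 (T = -(5 + 5*6)/3 = -(5 + 30)/3 = -⅓*35 = -35/3 ≈ -11.667)
Y(z) = (1 + z)² (Y(z) = (1*1² + z)² = (1*1 + z)² = (1 + z)²)
(-88 + (-5 + Y(T))²)*(-47) = (-88 + (-5 + (1 - 35/3)²)²)*(-47) = (-88 + (-5 + (-32/3)²)²)*(-47) = (-88 + (-5 + 1024/9)²)*(-47) = (-88 + (979/9)²)*(-47) = (-88 + 958441/81)*(-47) = (951313/81)*(-47) = -44711711/81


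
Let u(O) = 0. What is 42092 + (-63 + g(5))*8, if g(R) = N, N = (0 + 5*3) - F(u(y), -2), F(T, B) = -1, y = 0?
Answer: 41716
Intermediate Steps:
N = 16 (N = (0 + 5*3) - 1*(-1) = (0 + 15) + 1 = 15 + 1 = 16)
g(R) = 16
42092 + (-63 + g(5))*8 = 42092 + (-63 + 16)*8 = 42092 - 47*8 = 42092 - 376 = 41716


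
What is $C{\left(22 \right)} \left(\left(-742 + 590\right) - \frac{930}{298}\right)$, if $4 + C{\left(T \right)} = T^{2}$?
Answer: $- \frac{11094240}{149} \approx -74458.0$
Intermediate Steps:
$C{\left(T \right)} = -4 + T^{2}$
$C{\left(22 \right)} \left(\left(-742 + 590\right) - \frac{930}{298}\right) = \left(-4 + 22^{2}\right) \left(\left(-742 + 590\right) - \frac{930}{298}\right) = \left(-4 + 484\right) \left(-152 - \frac{465}{149}\right) = 480 \left(-152 - \frac{465}{149}\right) = 480 \left(- \frac{23113}{149}\right) = - \frac{11094240}{149}$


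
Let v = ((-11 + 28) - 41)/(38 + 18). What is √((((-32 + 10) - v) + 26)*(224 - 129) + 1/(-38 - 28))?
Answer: √89795706/462 ≈ 20.511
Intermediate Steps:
v = -3/7 (v = (17 - 41)/56 = -24*1/56 = -3/7 ≈ -0.42857)
√((((-32 + 10) - v) + 26)*(224 - 129) + 1/(-38 - 28)) = √((((-32 + 10) - 1*(-3/7)) + 26)*(224 - 129) + 1/(-38 - 28)) = √(((-22 + 3/7) + 26)*95 + 1/(-66)) = √((-151/7 + 26)*95 - 1/66) = √((31/7)*95 - 1/66) = √(2945/7 - 1/66) = √(194363/462) = √89795706/462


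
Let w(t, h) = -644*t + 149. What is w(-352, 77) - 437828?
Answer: -210991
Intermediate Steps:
w(t, h) = 149 - 644*t
w(-352, 77) - 437828 = (149 - 644*(-352)) - 437828 = (149 + 226688) - 437828 = 226837 - 437828 = -210991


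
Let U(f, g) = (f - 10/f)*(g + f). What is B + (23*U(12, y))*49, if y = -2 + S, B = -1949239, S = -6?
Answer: -5696699/3 ≈ -1.8989e+6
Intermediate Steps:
y = -8 (y = -2 - 6 = -8)
U(f, g) = (f + g)*(f - 10/f) (U(f, g) = (f - 10/f)*(f + g) = (f + g)*(f - 10/f))
B + (23*U(12, y))*49 = -1949239 + (23*(-10 + 12² + 12*(-8) - 10*(-8)/12))*49 = -1949239 + (23*(-10 + 144 - 96 - 10*(-8)*1/12))*49 = -1949239 + (23*(-10 + 144 - 96 + 20/3))*49 = -1949239 + (23*(134/3))*49 = -1949239 + (3082/3)*49 = -1949239 + 151018/3 = -5696699/3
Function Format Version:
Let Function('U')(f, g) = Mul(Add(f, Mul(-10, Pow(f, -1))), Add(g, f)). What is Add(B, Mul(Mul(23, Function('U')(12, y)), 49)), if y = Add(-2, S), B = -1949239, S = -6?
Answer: Rational(-5696699, 3) ≈ -1.8989e+6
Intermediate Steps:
y = -8 (y = Add(-2, -6) = -8)
Function('U')(f, g) = Mul(Add(f, g), Add(f, Mul(-10, Pow(f, -1)))) (Function('U')(f, g) = Mul(Add(f, Mul(-10, Pow(f, -1))), Add(f, g)) = Mul(Add(f, g), Add(f, Mul(-10, Pow(f, -1)))))
Add(B, Mul(Mul(23, Function('U')(12, y)), 49)) = Add(-1949239, Mul(Mul(23, Add(-10, Pow(12, 2), Mul(12, -8), Mul(-10, -8, Pow(12, -1)))), 49)) = Add(-1949239, Mul(Mul(23, Add(-10, 144, -96, Mul(-10, -8, Rational(1, 12)))), 49)) = Add(-1949239, Mul(Mul(23, Add(-10, 144, -96, Rational(20, 3))), 49)) = Add(-1949239, Mul(Mul(23, Rational(134, 3)), 49)) = Add(-1949239, Mul(Rational(3082, 3), 49)) = Add(-1949239, Rational(151018, 3)) = Rational(-5696699, 3)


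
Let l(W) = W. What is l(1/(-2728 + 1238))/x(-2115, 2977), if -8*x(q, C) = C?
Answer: 4/2217865 ≈ 1.8035e-6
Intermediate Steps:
x(q, C) = -C/8
l(1/(-2728 + 1238))/x(-2115, 2977) = 1/((-2728 + 1238)*((-⅛*2977))) = 1/((-1490)*(-2977/8)) = -1/1490*(-8/2977) = 4/2217865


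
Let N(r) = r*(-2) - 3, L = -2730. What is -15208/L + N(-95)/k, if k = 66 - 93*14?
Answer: 1015921/187460 ≈ 5.4194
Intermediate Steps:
N(r) = -3 - 2*r (N(r) = -2*r - 3 = -3 - 2*r)
k = -1236 (k = 66 - 1302 = -1236)
-15208/L + N(-95)/k = -15208/(-2730) + (-3 - 2*(-95))/(-1236) = -15208*(-1/2730) + (-3 + 190)*(-1/1236) = 7604/1365 + 187*(-1/1236) = 7604/1365 - 187/1236 = 1015921/187460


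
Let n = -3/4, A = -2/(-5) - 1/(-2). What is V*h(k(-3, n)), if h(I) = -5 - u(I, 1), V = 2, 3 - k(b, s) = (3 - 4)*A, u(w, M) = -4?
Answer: -2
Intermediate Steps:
A = 9/10 (A = -2*(-⅕) - 1*(-½) = ⅖ + ½ = 9/10 ≈ 0.90000)
n = -¾ (n = -3*¼ = -¾ ≈ -0.75000)
k(b, s) = 39/10 (k(b, s) = 3 - (3 - 4)*9/10 = 3 - (-1)*9/10 = 3 - 1*(-9/10) = 3 + 9/10 = 39/10)
h(I) = -1 (h(I) = -5 - 1*(-4) = -5 + 4 = -1)
V*h(k(-3, n)) = 2*(-1) = -2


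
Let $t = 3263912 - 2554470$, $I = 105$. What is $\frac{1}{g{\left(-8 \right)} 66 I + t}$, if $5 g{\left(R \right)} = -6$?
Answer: $\frac{1}{701126} \approx 1.4263 \cdot 10^{-6}$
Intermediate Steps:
$g{\left(R \right)} = - \frac{6}{5}$ ($g{\left(R \right)} = \frac{1}{5} \left(-6\right) = - \frac{6}{5}$)
$t = 709442$ ($t = 3263912 - 2554470 = 709442$)
$\frac{1}{g{\left(-8 \right)} 66 I + t} = \frac{1}{\left(- \frac{6}{5}\right) 66 \cdot 105 + 709442} = \frac{1}{\left(- \frac{396}{5}\right) 105 + 709442} = \frac{1}{-8316 + 709442} = \frac{1}{701126}$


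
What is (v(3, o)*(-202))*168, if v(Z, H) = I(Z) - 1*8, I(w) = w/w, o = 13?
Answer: 237552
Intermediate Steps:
I(w) = 1
v(Z, H) = -7 (v(Z, H) = 1 - 1*8 = 1 - 8 = -7)
(v(3, o)*(-202))*168 = -7*(-202)*168 = 1414*168 = 237552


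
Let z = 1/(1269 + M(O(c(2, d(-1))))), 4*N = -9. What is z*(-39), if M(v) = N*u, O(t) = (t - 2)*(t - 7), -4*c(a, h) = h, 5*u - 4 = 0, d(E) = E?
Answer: -65/2112 ≈ -0.030777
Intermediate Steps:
N = -9/4 (N = (¼)*(-9) = -9/4 ≈ -2.2500)
u = ⅘ (u = ⅘ + (⅕)*0 = ⅘ + 0 = ⅘ ≈ 0.80000)
c(a, h) = -h/4
O(t) = (-7 + t)*(-2 + t) (O(t) = (-2 + t)*(-7 + t) = (-7 + t)*(-2 + t))
M(v) = -9/5 (M(v) = -9/4*⅘ = -9/5)
z = 5/6336 (z = 1/(1269 - 9/5) = 1/(6336/5) = 5/6336 ≈ 0.00078914)
z*(-39) = (5/6336)*(-39) = -65/2112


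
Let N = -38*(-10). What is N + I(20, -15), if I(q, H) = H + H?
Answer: 350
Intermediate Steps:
I(q, H) = 2*H
N = 380
N + I(20, -15) = 380 + 2*(-15) = 380 - 30 = 350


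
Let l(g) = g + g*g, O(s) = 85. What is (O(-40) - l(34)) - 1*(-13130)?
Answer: 12025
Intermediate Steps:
l(g) = g + g²
(O(-40) - l(34)) - 1*(-13130) = (85 - 34*(1 + 34)) - 1*(-13130) = (85 - 34*35) + 13130 = (85 - 1*1190) + 13130 = (85 - 1190) + 13130 = -1105 + 13130 = 12025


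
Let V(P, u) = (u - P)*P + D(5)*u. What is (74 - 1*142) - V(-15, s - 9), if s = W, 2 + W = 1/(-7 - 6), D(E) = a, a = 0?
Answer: -119/13 ≈ -9.1538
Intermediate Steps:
D(E) = 0
W = -27/13 (W = -2 + 1/(-7 - 6) = -2 + 1/(-13) = -2 - 1/13 = -27/13 ≈ -2.0769)
s = -27/13 ≈ -2.0769
V(P, u) = P*(u - P) (V(P, u) = (u - P)*P + 0*u = P*(u - P) + 0 = P*(u - P))
(74 - 1*142) - V(-15, s - 9) = (74 - 1*142) - (-15)*((-27/13 - 9) - 1*(-15)) = (74 - 142) - (-15)*(-144/13 + 15) = -68 - (-15)*51/13 = -68 - 1*(-765/13) = -68 + 765/13 = -119/13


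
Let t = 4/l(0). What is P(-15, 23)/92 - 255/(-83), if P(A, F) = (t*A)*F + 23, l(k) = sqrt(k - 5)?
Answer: 1103/332 + 3*I*sqrt(5) ≈ 3.3223 + 6.7082*I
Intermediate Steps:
l(k) = sqrt(-5 + k)
t = -4*I*sqrt(5)/5 (t = 4/(sqrt(-5 + 0)) = 4/(sqrt(-5)) = 4/((I*sqrt(5))) = 4*(-I*sqrt(5)/5) = -4*I*sqrt(5)/5 ≈ -1.7889*I)
P(A, F) = 23 - 4*I*A*F*sqrt(5)/5 (P(A, F) = ((-4*I*sqrt(5)/5)*A)*F + 23 = (-4*I*A*sqrt(5)/5)*F + 23 = -4*I*A*F*sqrt(5)/5 + 23 = 23 - 4*I*A*F*sqrt(5)/5)
P(-15, 23)/92 - 255/(-83) = (23 - 4/5*I*(-15)*23*sqrt(5))/92 - 255/(-83) = (23 + 276*I*sqrt(5))*(1/92) - 255*(-1/83) = (1/4 + 3*I*sqrt(5)) + 255/83 = 1103/332 + 3*I*sqrt(5)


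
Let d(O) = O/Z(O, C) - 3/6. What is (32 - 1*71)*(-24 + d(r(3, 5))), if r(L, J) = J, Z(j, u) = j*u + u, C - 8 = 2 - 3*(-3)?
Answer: 18122/19 ≈ 953.79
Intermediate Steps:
C = 19 (C = 8 + (2 - 3*(-3)) = 8 + (2 + 9) = 8 + 11 = 19)
Z(j, u) = u + j*u
d(O) = -½ + O/(19 + 19*O) (d(O) = O/((19*(1 + O))) - 3/6 = O/(19 + 19*O) - 3*⅙ = O/(19 + 19*O) - ½ = -½ + O/(19 + 19*O))
(32 - 1*71)*(-24 + d(r(3, 5))) = (32 - 1*71)*(-24 + (-19 - 17*5)/(38*(1 + 5))) = (32 - 71)*(-24 + (1/38)*(-19 - 85)/6) = -39*(-24 + (1/38)*(⅙)*(-104)) = -39*(-24 - 26/57) = -39*(-1394/57) = 18122/19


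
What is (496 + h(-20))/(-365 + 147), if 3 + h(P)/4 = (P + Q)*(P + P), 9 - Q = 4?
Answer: -1442/109 ≈ -13.229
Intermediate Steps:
Q = 5 (Q = 9 - 1*4 = 9 - 4 = 5)
h(P) = -12 + 8*P*(5 + P) (h(P) = -12 + 4*((P + 5)*(P + P)) = -12 + 4*((5 + P)*(2*P)) = -12 + 4*(2*P*(5 + P)) = -12 + 8*P*(5 + P))
(496 + h(-20))/(-365 + 147) = (496 + (-12 + 8*(-20)² + 40*(-20)))/(-365 + 147) = (496 + (-12 + 8*400 - 800))/(-218) = (496 + (-12 + 3200 - 800))*(-1/218) = (496 + 2388)*(-1/218) = 2884*(-1/218) = -1442/109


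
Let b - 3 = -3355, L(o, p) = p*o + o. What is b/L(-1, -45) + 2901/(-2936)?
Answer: -2492279/32296 ≈ -77.170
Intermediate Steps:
L(o, p) = o + o*p (L(o, p) = o*p + o = o + o*p)
b = -3352 (b = 3 - 3355 = -3352)
b/L(-1, -45) + 2901/(-2936) = -3352*(-1/(1 - 45)) + 2901/(-2936) = -3352/((-1*(-44))) + 2901*(-1/2936) = -3352/44 - 2901/2936 = -3352*1/44 - 2901/2936 = -838/11 - 2901/2936 = -2492279/32296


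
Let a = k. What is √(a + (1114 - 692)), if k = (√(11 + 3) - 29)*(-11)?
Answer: √(741 - 11*√14) ≈ 26.455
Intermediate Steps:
k = 319 - 11*√14 (k = (√14 - 29)*(-11) = (-29 + √14)*(-11) = 319 - 11*√14 ≈ 277.84)
a = 319 - 11*√14 ≈ 277.84
√(a + (1114 - 692)) = √((319 - 11*√14) + (1114 - 692)) = √((319 - 11*√14) + 422) = √(741 - 11*√14)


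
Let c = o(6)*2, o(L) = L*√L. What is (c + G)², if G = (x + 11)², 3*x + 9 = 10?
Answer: 1406320/81 + 9248*√6/3 ≈ 24913.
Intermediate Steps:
x = ⅓ (x = -3 + (⅓)*10 = -3 + 10/3 = ⅓ ≈ 0.33333)
o(L) = L^(3/2)
G = 1156/9 (G = (⅓ + 11)² = (34/3)² = 1156/9 ≈ 128.44)
c = 12*√6 (c = 6^(3/2)*2 = (6*√6)*2 = 12*√6 ≈ 29.394)
(c + G)² = (12*√6 + 1156/9)² = (1156/9 + 12*√6)²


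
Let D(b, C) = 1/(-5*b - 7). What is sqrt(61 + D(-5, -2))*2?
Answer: sqrt(2198)/3 ≈ 15.628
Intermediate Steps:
D(b, C) = 1/(-7 - 5*b)
sqrt(61 + D(-5, -2))*2 = sqrt(61 - 1/(7 + 5*(-5)))*2 = sqrt(61 - 1/(7 - 25))*2 = sqrt(61 - 1/(-18))*2 = sqrt(61 - 1*(-1/18))*2 = sqrt(61 + 1/18)*2 = sqrt(1099/18)*2 = (sqrt(2198)/6)*2 = sqrt(2198)/3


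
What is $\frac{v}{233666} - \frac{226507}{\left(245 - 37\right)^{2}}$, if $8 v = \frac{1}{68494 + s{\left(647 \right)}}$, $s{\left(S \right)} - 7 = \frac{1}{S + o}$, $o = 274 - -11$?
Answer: $- \frac{1689506967831526695}{322704505628400896} \approx -5.2355$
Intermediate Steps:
$o = 285$ ($o = 274 + 11 = 285$)
$s{\left(S \right)} = 7 + \frac{1}{285 + S}$ ($s{\left(S \right)} = 7 + \frac{1}{S + 285} = 7 + \frac{1}{285 + S}$)
$v = \frac{233}{127685866}$ ($v = \frac{1}{8 \left(68494 + \frac{1996 + 7 \cdot 647}{285 + 647}\right)} = \frac{1}{8 \left(68494 + \frac{1996 + 4529}{932}\right)} = \frac{1}{8 \left(68494 + \frac{1}{932} \cdot 6525\right)} = \frac{1}{8 \left(68494 + \frac{6525}{932}\right)} = \frac{1}{8 \cdot \frac{63842933}{932}} = \frac{1}{8} \cdot \frac{932}{63842933} = \frac{233}{127685866} \approx 1.8248 \cdot 10^{-6}$)
$\frac{v}{233666} - \frac{226507}{\left(245 - 37\right)^{2}} = \frac{233}{127685866 \cdot 233666} - \frac{226507}{\left(245 - 37\right)^{2}} = \frac{233}{127685866} \cdot \frac{1}{233666} - \frac{226507}{208^{2}} = \frac{233}{29835845564756} - \frac{226507}{43264} = - \frac{1689506967831526695}{322704505628400896}$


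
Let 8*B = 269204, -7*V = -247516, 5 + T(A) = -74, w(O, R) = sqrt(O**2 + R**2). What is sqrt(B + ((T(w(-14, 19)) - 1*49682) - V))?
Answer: I*sqrt(10088106)/14 ≈ 226.87*I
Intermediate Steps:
T(A) = -79 (T(A) = -5 - 74 = -79)
V = 247516/7 (V = -1/7*(-247516) = 247516/7 ≈ 35359.)
B = 67301/2 (B = (1/8)*269204 = 67301/2 ≈ 33651.)
sqrt(B + ((T(w(-14, 19)) - 1*49682) - V)) = sqrt(67301/2 + ((-79 - 1*49682) - 1*247516/7)) = sqrt(67301/2 + ((-79 - 49682) - 247516/7)) = sqrt(67301/2 + (-49761 - 247516/7)) = sqrt(67301/2 - 595843/7) = sqrt(-720579/14) = I*sqrt(10088106)/14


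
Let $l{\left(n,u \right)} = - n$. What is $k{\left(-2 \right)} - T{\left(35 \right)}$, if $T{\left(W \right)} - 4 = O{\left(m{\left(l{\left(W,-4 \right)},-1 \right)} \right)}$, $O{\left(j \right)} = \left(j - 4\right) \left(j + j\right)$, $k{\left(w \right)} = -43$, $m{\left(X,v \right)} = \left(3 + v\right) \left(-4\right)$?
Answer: $-239$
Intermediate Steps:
$m{\left(X,v \right)} = -12 - 4 v$
$O{\left(j \right)} = 2 j \left(-4 + j\right)$ ($O{\left(j \right)} = \left(-4 + j\right) 2 j = 2 j \left(-4 + j\right)$)
$T{\left(W \right)} = 196$ ($T{\left(W \right)} = 4 + 2 \left(-12 - -4\right) \left(-4 - 8\right) = 4 + 2 \left(-12 + 4\right) \left(-4 + \left(-12 + 4\right)\right) = 4 + 2 \left(-8\right) \left(-4 - 8\right) = 4 + 2 \left(-8\right) \left(-12\right) = 4 + 192 = 196$)
$k{\left(-2 \right)} - T{\left(35 \right)} = -43 - 196 = -239$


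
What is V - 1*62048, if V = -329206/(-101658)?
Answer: -3153673189/50829 ≈ -62045.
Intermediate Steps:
V = 164603/50829 (V = -329206*(-1/101658) = 164603/50829 ≈ 3.2384)
V - 1*62048 = 164603/50829 - 1*62048 = 164603/50829 - 62048 = -3153673189/50829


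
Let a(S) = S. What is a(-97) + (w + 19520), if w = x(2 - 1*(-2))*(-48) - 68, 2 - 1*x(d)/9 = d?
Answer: 20219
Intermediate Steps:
x(d) = 18 - 9*d
w = 796 (w = (18 - 9*(2 - 1*(-2)))*(-48) - 68 = (18 - 9*(2 + 2))*(-48) - 68 = (18 - 9*4)*(-48) - 68 = (18 - 36)*(-48) - 68 = -18*(-48) - 68 = 864 - 68 = 796)
a(-97) + (w + 19520) = -97 + (796 + 19520) = -97 + 20316 = 20219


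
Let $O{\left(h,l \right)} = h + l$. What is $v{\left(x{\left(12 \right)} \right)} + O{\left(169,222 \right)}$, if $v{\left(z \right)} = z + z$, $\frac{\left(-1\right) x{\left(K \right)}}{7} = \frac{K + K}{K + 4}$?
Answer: $370$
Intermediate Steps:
$x{\left(K \right)} = - \frac{14 K}{4 + K}$ ($x{\left(K \right)} = - 7 \frac{K + K}{K + 4} = - 7 \frac{2 K}{4 + K} = - \frac{14 K}{4 + K}$)
$v{\left(z \right)} = 2 z$
$v{\left(x{\left(12 \right)} \right)} + O{\left(169,222 \right)} = 2 \left(\left(-14\right) 12 \frac{1}{4 + 12}\right) + \left(169 + 222\right) = 2 \left(\left(-14\right) 12 \cdot \frac{1}{16}\right) + 391 = 2 \left(- \frac{21}{2}\right) + 391 = -21 + 391 = 370$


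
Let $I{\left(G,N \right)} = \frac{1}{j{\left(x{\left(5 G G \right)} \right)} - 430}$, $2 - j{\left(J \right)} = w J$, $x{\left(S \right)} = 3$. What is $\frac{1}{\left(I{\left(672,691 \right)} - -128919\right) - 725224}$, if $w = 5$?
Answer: $- \frac{443}{264163116} \approx -1.677 \cdot 10^{-6}$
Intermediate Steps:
$j{\left(J \right)} = 2 - 5 J$
$I{\left(G,N \right)} = - \frac{1}{443}$ ($I{\left(G,N \right)} = \frac{1}{\left(2 - 15\right) - 430} = \frac{1}{-13 - 430} = \frac{1}{-443} = - \frac{1}{443}$)
$\frac{1}{\left(I{\left(672,691 \right)} - -128919\right) - 725224} = \frac{1}{\left(- \frac{1}{443} - -128919\right) - 725224} = \frac{1}{\left(- \frac{1}{443} + 128919\right) - 725224} = \frac{1}{\frac{57111116}{443} - 725224} = \frac{1}{- \frac{264163116}{443}} = - \frac{443}{264163116}$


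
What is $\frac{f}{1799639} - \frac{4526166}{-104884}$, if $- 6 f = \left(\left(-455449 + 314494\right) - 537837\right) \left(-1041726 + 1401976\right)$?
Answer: $\frac{2141388553353037}{94376668438} \approx 22690.0$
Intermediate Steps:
$f = 40755803000$ ($f = - \frac{\left(\left(-455449 + 314494\right) - 537837\right) \left(-1041726 + 1401976\right)}{6} = - \frac{\left(-140955 - 537837\right) 360250}{6} = - \frac{\left(-678792\right) 360250}{6} = \left(- \frac{1}{6}\right) \left(-244534818000\right) = 40755803000$)
$\frac{f}{1799639} - \frac{4526166}{-104884} = \frac{40755803000}{1799639} - \frac{4526166}{-104884} = 40755803000 \cdot \frac{1}{1799639} - - \frac{2263083}{52442} = \frac{40755803000}{1799639} + \frac{2263083}{52442} = \frac{2141388553353037}{94376668438}$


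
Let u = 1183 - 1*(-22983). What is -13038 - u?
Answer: -37204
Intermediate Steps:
u = 24166 (u = 1183 + 22983 = 24166)
-13038 - u = -13038 - 1*24166 = -13038 - 24166 = -37204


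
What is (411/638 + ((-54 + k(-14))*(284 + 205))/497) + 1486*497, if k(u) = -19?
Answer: 234158758193/317086 ≈ 7.3847e+5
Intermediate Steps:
(411/638 + ((-54 + k(-14))*(284 + 205))/497) + 1486*497 = (411/638 + ((-54 - 19)*(284 + 205))/497) + 1486*497 = (411*(1/638) - 73*489*(1/497)) + 738542 = (411/638 - 35697*1/497) + 738542 = (411/638 - 35697/497) + 738542 = -22570419/317086 + 738542 = 234158758193/317086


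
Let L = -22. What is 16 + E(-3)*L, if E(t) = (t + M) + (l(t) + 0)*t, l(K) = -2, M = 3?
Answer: -116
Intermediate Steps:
E(t) = 3 - t (E(t) = (t + 3) + (-2 + 0)*t = (3 + t) - 2*t = 3 - t)
16 + E(-3)*L = 16 + (3 - 1*(-3))*(-22) = 16 + (3 + 3)*(-22) = 16 + 6*(-22) = 16 - 132 = -116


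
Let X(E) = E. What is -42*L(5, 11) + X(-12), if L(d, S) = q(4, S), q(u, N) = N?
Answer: -474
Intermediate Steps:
L(d, S) = S
-42*L(5, 11) + X(-12) = -42*11 - 12 = -462 - 12 = -474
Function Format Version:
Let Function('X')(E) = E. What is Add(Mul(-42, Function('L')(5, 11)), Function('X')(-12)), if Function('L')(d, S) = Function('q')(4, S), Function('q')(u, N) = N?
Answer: -474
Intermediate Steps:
Function('L')(d, S) = S
Add(Mul(-42, Function('L')(5, 11)), Function('X')(-12)) = Add(Mul(-42, 11), -12) = Add(-462, -12) = -474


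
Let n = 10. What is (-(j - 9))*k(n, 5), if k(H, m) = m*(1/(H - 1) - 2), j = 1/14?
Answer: -10625/126 ≈ -84.325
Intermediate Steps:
j = 1/14 ≈ 0.071429
k(H, m) = m*(-2 + 1/(-1 + H)) (k(H, m) = m*(1/(-1 + H) - 2) = m*(-2 + 1/(-1 + H)))
(-(j - 9))*k(n, 5) = (-(1/14 - 9))*(5*(3 - 2*10)/(-1 + 10)) = (-1*(-125/14))*(5*(3 - 20)/9) = 125*(5*(⅑)*(-17))/14 = (125/14)*(-85/9) = -10625/126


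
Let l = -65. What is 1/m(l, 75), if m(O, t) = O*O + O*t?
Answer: -1/650 ≈ -0.0015385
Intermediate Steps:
m(O, t) = O² + O*t
1/m(l, 75) = 1/(-65*(-65 + 75)) = 1/(-65*10) = 1/(-650) = -1/650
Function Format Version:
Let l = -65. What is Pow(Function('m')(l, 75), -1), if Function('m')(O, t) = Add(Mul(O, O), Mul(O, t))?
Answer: Rational(-1, 650) ≈ -0.0015385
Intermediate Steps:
Function('m')(O, t) = Add(Pow(O, 2), Mul(O, t))
Pow(Function('m')(l, 75), -1) = Pow(Mul(-65, Add(-65, 75)), -1) = Pow(Mul(-65, 10), -1) = Pow(-650, -1) = Rational(-1, 650)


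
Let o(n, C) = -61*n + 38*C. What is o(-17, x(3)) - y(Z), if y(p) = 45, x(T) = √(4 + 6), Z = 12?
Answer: 992 + 38*√10 ≈ 1112.2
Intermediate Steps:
x(T) = √10
o(-17, x(3)) - y(Z) = (-61*(-17) + 38*√10) - 1*45 = (1037 + 38*√10) - 45 = 992 + 38*√10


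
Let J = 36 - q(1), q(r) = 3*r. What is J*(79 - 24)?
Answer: 1815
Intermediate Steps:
J = 33 (J = 36 - 3 = 33)
J*(79 - 24) = 33*(79 - 24) = 33*55 = 1815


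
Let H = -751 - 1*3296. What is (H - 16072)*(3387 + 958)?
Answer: -87417055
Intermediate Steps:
H = -4047 (H = -751 - 3296 = -4047)
(H - 16072)*(3387 + 958) = (-4047 - 16072)*(3387 + 958) = -20119*4345 = -87417055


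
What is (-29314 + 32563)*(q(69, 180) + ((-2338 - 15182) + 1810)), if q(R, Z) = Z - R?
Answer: -50681151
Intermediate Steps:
(-29314 + 32563)*(q(69, 180) + ((-2338 - 15182) + 1810)) = (-29314 + 32563)*((180 - 1*69) + ((-2338 - 15182) + 1810)) = 3249*((180 - 69) + (-17520 + 1810)) = 3249*(111 - 15710) = 3249*(-15599) = -50681151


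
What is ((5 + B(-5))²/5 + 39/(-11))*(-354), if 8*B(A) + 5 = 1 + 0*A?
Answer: -19647/110 ≈ -178.61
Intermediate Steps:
B(A) = -½ (B(A) = -5/8 + (1 + 0*A)/8 = -5/8 + (1 + 0)/8 = -5/8 + (⅛)*1 = -5/8 + ⅛ = -½)
((5 + B(-5))²/5 + 39/(-11))*(-354) = ((5 - ½)²/5 + 39/(-11))*(-354) = ((9/2)²*(⅕) + 39*(-1/11))*(-354) = ((81/4)*(⅕) - 39/11)*(-354) = (81/20 - 39/11)*(-354) = (111/220)*(-354) = -19647/110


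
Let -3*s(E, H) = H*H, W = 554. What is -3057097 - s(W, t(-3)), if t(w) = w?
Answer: -3057094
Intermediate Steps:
s(E, H) = -H**2/3 (s(E, H) = -H*H/3 = -H**2/3)
-3057097 - s(W, t(-3)) = -3057097 - (-1)*(-3)**2/3 = -3057097 - (-1)*9/3 = -3057097 - 1*(-3) = -3057097 + 3 = -3057094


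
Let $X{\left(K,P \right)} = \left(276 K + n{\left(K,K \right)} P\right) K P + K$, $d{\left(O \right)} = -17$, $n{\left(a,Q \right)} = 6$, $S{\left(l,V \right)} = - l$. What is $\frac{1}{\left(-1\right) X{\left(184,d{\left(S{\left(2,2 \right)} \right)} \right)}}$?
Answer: $\frac{1}{158533112} \approx 6.3078 \cdot 10^{-9}$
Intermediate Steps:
$X{\left(K,P \right)} = K + K P \left(6 P + 276 K\right)$ ($X{\left(K,P \right)} = \left(276 K + 6 P\right) K P + K = \left(6 P + 276 K\right) K P + K = K \left(6 P + 276 K\right) P + K = K P \left(6 P + 276 K\right) + K = K + K P \left(6 P + 276 K\right)$)
$\frac{1}{\left(-1\right) X{\left(184,d{\left(S{\left(2,2 \right)} \right)} \right)}} = \frac{1}{\left(-1\right) 184 \left(1 + 6 \left(-17\right)^{2} + 276 \cdot 184 \left(-17\right)\right)} = \frac{1}{\left(-1\right) 184 \left(1 + 6 \cdot 289 - 863328\right)} = \frac{1}{\left(-1\right) 184 \left(1 + 1734 - 863328\right)} = \frac{1}{\left(-1\right) 184 \left(-861593\right)} = \frac{1}{\left(-1\right) \left(-158533112\right)} = \frac{1}{158533112}$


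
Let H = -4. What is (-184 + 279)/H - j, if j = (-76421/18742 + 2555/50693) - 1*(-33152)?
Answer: -63032125352523/1900176412 ≈ -33172.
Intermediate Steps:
j = 31493498081369/950088206 (j = (-76421*1/18742 + 2555*(1/50693)) + 33152 = (-76421/18742 + 2555/50693) + 33152 = -3826123943/950088206 + 33152 = 31493498081369/950088206 ≈ 33148.)
(-184 + 279)/H - j = (-184 + 279)/(-4) - 1*31493498081369/950088206 = 95*(-¼) - 31493498081369/950088206 = -95/4 - 31493498081369/950088206 = -63032125352523/1900176412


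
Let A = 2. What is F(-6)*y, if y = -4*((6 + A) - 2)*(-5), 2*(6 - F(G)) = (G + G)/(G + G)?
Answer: 660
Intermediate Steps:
F(G) = 11/2 (F(G) = 6 - (G + G)/(2*(G + G)) = 6 - 2*G/(2*(2*G)) = 6 - 2*G*1/(2*G)/2 = 6 - ½*1 = 6 - ½ = 11/2)
y = 120 (y = -4*((6 + 2) - 2)*(-5) = -4*(8 - 2)*(-5) = -4*6*(-5) = -24*(-5) = 120)
F(-6)*y = (11/2)*120 = 660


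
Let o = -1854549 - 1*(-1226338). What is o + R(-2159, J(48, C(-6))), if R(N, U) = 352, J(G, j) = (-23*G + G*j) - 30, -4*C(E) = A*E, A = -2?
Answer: -627859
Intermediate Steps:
C(E) = E/2 (C(E) = -(-1)*E/2 = E/2)
J(G, j) = -30 - 23*G + G*j
o = -628211 (o = -1854549 + 1226338 = -628211)
o + R(-2159, J(48, C(-6))) = -628211 + 352 = -627859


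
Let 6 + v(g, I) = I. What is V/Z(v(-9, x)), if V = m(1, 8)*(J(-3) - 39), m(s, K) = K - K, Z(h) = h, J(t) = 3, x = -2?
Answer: 0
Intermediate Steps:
v(g, I) = -6 + I
m(s, K) = 0
V = 0 (V = 0*(3 - 39) = 0*(-36) = 0)
V/Z(v(-9, x)) = 0/(-6 - 2) = 0/(-8) = 0*(-⅛) = 0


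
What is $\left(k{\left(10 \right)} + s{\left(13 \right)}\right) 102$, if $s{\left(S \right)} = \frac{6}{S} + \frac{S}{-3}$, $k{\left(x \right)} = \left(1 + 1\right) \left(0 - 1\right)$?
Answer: $- \frac{7786}{13} \approx -598.92$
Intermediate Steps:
$k{\left(x \right)} = -2$ ($k{\left(x \right)} = 2 \left(-1\right) = -2$)
$s{\left(S \right)} = \frac{6}{S} - \frac{S}{3}$ ($s{\left(S \right)} = \frac{6}{S} + S \left(- \frac{1}{3}\right) = \frac{6}{S} - \frac{S}{3}$)
$\left(k{\left(10 \right)} + s{\left(13 \right)}\right) 102 = \left(-2 + \left(\frac{6}{13} - \frac{13}{3}\right)\right) 102 = \left(-2 - \frac{151}{39}\right) 102 = \left(- \frac{229}{39}\right) 102 = - \frac{7786}{13}$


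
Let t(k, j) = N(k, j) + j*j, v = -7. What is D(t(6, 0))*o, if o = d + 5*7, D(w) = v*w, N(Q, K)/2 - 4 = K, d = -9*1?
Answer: -1456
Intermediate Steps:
d = -9
N(Q, K) = 8 + 2*K
t(k, j) = 8 + j**2 + 2*j (t(k, j) = (8 + 2*j) + j*j = (8 + 2*j) + j**2 = 8 + j**2 + 2*j)
D(w) = -7*w
o = 26 (o = -9 + 5*7 = -9 + 35 = 26)
D(t(6, 0))*o = -7*(8 + 0**2 + 2*0)*26 = -7*(8 + 0 + 0)*26 = -7*8*26 = -56*26 = -1456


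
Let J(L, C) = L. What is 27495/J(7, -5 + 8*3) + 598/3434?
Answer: 47211008/12019 ≈ 3928.0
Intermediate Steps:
27495/J(7, -5 + 8*3) + 598/3434 = 27495/7 + 598/3434 = 27495*(1/7) + 598*(1/3434) = 27495/7 + 299/1717 = 47211008/12019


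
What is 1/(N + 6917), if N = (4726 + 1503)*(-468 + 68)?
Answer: -1/2484683 ≈ -4.0247e-7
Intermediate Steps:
N = -2491600 (N = 6229*(-400) = -2491600)
1/(N + 6917) = 1/(-2491600 + 6917) = 1/(-2484683) = -1/2484683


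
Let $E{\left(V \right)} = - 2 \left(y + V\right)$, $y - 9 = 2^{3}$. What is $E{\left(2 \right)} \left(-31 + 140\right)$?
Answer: $-4142$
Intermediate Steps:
$y = 17$ ($y = 9 + 2^{3} = 9 + 8 = 17$)
$E{\left(V \right)} = -34 - 2 V$ ($E{\left(V \right)} = - 2 \left(17 + V\right) = -34 - 2 V$)
$E{\left(2 \right)} \left(-31 + 140\right) = \left(-34 - 4\right) \left(-31 + 140\right) = \left(-34 - 4\right) 109 = \left(-38\right) 109 = -4142$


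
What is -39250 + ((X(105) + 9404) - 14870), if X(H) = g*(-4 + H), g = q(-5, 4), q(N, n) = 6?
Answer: -44110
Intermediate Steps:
g = 6
X(H) = -24 + 6*H (X(H) = 6*(-4 + H) = -24 + 6*H)
-39250 + ((X(105) + 9404) - 14870) = -39250 + (((-24 + 6*105) + 9404) - 14870) = -39250 + (((-24 + 630) + 9404) - 14870) = -39250 + ((606 + 9404) - 14870) = -39250 + (10010 - 14870) = -39250 - 4860 = -44110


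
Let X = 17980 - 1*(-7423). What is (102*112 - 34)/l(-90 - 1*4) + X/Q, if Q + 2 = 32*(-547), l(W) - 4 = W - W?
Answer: 24911466/8753 ≈ 2846.0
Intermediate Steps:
l(W) = 4 (l(W) = 4 + (W - W) = 4 + 0 = 4)
Q = -17506 (Q = -2 + 32*(-547) = -2 - 17504 = -17506)
X = 25403 (X = 17980 + 7423 = 25403)
(102*112 - 34)/l(-90 - 1*4) + X/Q = (102*112 - 34)/4 + 25403/(-17506) = (11424 - 34)*(1/4) + 25403*(-1/17506) = 11390*(1/4) - 25403/17506 = 5695/2 - 25403/17506 = 24911466/8753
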